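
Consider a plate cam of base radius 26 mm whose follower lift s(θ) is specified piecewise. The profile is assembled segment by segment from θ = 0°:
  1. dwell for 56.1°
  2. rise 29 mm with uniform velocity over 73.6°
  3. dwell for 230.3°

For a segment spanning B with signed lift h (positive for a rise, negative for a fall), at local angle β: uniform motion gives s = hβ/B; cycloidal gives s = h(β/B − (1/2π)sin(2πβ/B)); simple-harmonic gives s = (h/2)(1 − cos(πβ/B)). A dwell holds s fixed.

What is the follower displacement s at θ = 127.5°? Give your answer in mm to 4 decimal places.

seg 1 [0°–56.1°] dwell: s stays 0.0000
seg 2 [56.1°–129.7°] uniform, h=29: θ=127.5° here. β=71.4, B=73.6. 29·71.4/73.6 = 28.1332 → s = 28.1332

28.1332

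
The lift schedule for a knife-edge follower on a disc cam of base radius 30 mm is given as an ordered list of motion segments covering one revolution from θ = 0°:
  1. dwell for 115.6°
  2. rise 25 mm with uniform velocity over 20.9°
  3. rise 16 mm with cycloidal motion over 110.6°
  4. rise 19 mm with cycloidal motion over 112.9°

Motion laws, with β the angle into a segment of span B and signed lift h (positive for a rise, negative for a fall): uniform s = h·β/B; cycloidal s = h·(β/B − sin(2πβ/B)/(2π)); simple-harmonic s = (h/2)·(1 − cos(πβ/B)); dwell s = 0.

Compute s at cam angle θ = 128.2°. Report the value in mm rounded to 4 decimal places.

seg 1 [0°–115.6°] dwell: s stays 0.0000
seg 2 [115.6°–136.5°] uniform, h=25: θ=128.2° here. β=12.6, B=20.9. 25·12.6/20.9 = 15.0718 → s = 15.0718

15.0718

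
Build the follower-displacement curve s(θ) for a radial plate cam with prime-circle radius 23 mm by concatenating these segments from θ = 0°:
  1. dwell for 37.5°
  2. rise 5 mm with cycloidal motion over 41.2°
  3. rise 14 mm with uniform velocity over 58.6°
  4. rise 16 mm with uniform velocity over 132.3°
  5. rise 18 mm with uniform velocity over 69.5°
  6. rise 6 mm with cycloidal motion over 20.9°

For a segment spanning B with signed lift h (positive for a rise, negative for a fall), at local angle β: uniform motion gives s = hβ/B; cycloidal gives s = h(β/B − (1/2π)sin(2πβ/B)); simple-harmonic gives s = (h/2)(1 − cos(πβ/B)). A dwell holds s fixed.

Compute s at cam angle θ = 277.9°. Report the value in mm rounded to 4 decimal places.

seg 1 [0°–37.5°] dwell: s stays 0.0000
seg 2 [37.5°–78.7°] cycloidal, h=5: full span → s += 5 → s = 5.0000
seg 3 [78.7°–137.3°] uniform, h=14: full span → s += 14 → s = 19.0000
seg 4 [137.3°–269.6°] uniform, h=16: full span → s += 16 → s = 35.0000
seg 5 [269.6°–339.1°] uniform, h=18: θ=277.9° here. β=8.3, B=69.5. 18·8.3/69.5 = 2.1496 → s = 37.1496

37.1496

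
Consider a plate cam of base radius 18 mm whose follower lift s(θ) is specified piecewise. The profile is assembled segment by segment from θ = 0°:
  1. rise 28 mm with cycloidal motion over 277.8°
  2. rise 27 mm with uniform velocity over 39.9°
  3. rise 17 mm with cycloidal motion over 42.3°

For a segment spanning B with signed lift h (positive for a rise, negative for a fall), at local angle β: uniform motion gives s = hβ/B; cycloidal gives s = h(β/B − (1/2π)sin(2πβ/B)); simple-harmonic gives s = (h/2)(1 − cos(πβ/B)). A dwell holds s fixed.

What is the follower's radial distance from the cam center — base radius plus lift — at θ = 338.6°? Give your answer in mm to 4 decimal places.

seg 1 [0°–277.8°] cycloidal, h=28: full span → s += 28 → s = 28.0000
seg 2 [277.8°–317.7°] uniform, h=27: full span → s += 27 → s = 55.0000
seg 3 [317.7°–360°] cycloidal, h=17: θ=338.6° here. β=20.9, B=42.3. 17·(0.4941 − sin(2π·0.4941)/(2π)) = 8.2991 → s = 63.2991
radial distance = base radius + s = 18 + 63.2991 = 81.2991

81.2991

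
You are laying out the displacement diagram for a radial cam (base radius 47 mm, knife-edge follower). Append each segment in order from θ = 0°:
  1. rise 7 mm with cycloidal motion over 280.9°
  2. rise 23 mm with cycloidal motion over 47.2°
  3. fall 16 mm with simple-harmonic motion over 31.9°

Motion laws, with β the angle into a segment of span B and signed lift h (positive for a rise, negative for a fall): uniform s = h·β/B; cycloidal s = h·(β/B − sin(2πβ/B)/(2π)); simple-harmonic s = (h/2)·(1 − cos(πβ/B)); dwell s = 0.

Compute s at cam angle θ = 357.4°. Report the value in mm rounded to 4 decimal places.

seg 1 [0°–280.9°] cycloidal, h=7: full span → s += 7 → s = 7.0000
seg 2 [280.9°–328.1°] cycloidal, h=23: full span → s += 23 → s = 30.0000
seg 3 [328.1°–360°] simple-harmonic, h=-16: θ=357.4° here. β=29.3, B=31.9. -16/2·(1 − cos(π·0.9185)) = -15.7392 → s = 14.2608

14.2608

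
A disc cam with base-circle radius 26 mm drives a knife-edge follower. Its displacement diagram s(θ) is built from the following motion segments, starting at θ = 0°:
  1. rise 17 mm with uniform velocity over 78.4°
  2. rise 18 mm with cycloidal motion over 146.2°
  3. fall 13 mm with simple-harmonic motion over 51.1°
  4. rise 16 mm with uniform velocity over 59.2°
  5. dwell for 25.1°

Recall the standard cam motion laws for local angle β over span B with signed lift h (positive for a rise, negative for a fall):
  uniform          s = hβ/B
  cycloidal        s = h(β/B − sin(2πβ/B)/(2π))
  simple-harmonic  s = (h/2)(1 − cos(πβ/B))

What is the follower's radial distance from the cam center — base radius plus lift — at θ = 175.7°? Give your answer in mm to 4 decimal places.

seg 1 [0°–78.4°] uniform, h=17: full span → s += 17 → s = 17.0000
seg 2 [78.4°–224.6°] cycloidal, h=18: θ=175.7° here. β=97.3, B=146.2. 18·(0.6655 − sin(2π·0.6655)/(2π)) = 14.4501 → s = 31.4501
radial distance = base radius + s = 26 + 31.4501 = 57.4501

57.4501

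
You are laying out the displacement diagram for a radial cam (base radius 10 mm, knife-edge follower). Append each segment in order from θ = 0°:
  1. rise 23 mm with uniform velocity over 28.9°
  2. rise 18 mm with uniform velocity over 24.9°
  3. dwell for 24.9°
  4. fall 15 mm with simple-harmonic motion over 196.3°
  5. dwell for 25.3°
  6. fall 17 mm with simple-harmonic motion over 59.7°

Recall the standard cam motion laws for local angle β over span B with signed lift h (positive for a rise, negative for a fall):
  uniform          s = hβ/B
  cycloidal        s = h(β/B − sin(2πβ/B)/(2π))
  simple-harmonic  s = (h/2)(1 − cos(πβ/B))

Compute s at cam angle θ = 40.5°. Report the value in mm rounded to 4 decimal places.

seg 1 [0°–28.9°] uniform, h=23: full span → s += 23 → s = 23.0000
seg 2 [28.9°–53.8°] uniform, h=18: θ=40.5° here. β=11.6, B=24.9. 18·11.6/24.9 = 8.3855 → s = 31.3855

31.3855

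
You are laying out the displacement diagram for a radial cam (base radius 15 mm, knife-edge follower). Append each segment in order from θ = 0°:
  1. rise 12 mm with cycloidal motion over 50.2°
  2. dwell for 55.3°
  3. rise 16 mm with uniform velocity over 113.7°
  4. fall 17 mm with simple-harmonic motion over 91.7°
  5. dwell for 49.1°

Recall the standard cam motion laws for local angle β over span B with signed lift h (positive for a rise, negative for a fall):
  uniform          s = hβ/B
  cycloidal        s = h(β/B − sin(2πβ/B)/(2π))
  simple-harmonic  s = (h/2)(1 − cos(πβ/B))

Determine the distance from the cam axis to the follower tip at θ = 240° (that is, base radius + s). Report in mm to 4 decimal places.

seg 1 [0°–50.2°] cycloidal, h=12: full span → s += 12 → s = 12.0000
seg 2 [50.2°–105.5°] dwell: s stays 12.0000
seg 3 [105.5°–219.2°] uniform, h=16: full span → s += 16 → s = 28.0000
seg 4 [219.2°–310.9°] simple-harmonic, h=-17: θ=240° here. β=20.8, B=91.7. -17/2·(1 − cos(π·0.2268)) = -2.0683 → s = 25.9317
radial distance = base radius + s = 15 + 25.9317 = 40.9317

40.9317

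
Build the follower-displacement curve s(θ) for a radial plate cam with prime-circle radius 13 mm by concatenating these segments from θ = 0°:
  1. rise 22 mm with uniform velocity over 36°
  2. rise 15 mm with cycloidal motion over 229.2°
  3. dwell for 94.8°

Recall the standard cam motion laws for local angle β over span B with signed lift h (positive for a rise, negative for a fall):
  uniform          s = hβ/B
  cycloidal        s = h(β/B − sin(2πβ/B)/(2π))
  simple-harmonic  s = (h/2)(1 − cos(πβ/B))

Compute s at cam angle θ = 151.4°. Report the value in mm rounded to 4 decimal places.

seg 1 [0°–36°] uniform, h=22: full span → s += 22 → s = 22.0000
seg 2 [36°–265.2°] cycloidal, h=15: θ=151.4° here. β=115.4, B=229.2. 15·(0.5035 − sin(2π·0.5035)/(2π)) = 7.6047 → s = 29.6047

29.6047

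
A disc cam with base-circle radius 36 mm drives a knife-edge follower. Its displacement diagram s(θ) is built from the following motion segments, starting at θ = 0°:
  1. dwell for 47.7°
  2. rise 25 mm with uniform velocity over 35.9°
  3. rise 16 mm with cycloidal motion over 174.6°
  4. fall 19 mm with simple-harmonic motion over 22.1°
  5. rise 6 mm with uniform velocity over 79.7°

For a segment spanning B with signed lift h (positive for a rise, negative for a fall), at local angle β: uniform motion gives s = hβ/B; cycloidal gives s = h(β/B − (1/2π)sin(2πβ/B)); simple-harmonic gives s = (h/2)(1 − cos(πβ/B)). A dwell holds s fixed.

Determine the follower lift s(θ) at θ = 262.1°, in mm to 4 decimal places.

seg 1 [0°–47.7°] dwell: s stays 0.0000
seg 2 [47.7°–83.6°] uniform, h=25: full span → s += 25 → s = 25.0000
seg 3 [83.6°–258.2°] cycloidal, h=16: full span → s += 16 → s = 41.0000
seg 4 [258.2°–280.3°] simple-harmonic, h=-19: θ=262.1° here. β=3.9, B=22.1. -19/2·(1 − cos(π·0.1765)) = -1.4229 → s = 39.5771

39.5771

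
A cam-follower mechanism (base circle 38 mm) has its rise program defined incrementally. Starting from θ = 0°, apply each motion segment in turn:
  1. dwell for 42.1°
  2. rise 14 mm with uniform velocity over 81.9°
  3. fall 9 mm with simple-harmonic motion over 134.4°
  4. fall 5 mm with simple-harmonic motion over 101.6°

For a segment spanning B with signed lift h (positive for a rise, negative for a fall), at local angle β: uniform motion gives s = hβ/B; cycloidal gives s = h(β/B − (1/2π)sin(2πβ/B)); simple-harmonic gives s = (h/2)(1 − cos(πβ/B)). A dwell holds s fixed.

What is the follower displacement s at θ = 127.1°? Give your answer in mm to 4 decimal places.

seg 1 [0°–42.1°] dwell: s stays 0.0000
seg 2 [42.1°–124°] uniform, h=14: full span → s += 14 → s = 14.0000
seg 3 [124°–258.4°] simple-harmonic, h=-9: θ=127.1° here. β=3.1, B=134.4. -9/2·(1 − cos(π·0.0231)) = -0.0118 → s = 13.9882

13.9882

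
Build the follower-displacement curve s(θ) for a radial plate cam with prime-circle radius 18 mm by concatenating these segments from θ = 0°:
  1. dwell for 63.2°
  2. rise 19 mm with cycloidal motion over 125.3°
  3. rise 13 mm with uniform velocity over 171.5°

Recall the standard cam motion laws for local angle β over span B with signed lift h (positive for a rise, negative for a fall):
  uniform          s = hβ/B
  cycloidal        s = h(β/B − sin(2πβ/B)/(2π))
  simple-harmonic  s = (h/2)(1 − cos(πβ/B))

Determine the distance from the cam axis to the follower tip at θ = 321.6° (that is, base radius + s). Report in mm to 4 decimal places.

seg 1 [0°–63.2°] dwell: s stays 0.0000
seg 2 [63.2°–188.5°] cycloidal, h=19: full span → s += 19 → s = 19.0000
seg 3 [188.5°–360°] uniform, h=13: θ=321.6° here. β=133.1, B=171.5. 13·133.1/171.5 = 10.0892 → s = 29.0892
radial distance = base radius + s = 18 + 29.0892 = 47.0892

47.0892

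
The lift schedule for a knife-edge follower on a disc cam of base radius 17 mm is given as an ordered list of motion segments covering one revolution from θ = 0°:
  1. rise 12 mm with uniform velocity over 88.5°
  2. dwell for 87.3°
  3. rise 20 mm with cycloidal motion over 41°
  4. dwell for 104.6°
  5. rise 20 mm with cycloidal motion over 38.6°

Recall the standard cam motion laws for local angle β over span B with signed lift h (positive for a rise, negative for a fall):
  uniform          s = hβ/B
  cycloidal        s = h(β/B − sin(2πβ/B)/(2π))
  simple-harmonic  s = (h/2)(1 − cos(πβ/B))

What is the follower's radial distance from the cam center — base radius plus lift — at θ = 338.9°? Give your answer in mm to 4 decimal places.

seg 1 [0°–88.5°] uniform, h=12: full span → s += 12 → s = 12.0000
seg 2 [88.5°–175.8°] dwell: s stays 12.0000
seg 3 [175.8°–216.8°] cycloidal, h=20: full span → s += 20 → s = 32.0000
seg 4 [216.8°–321.4°] dwell: s stays 32.0000
seg 5 [321.4°–360°] cycloidal, h=20: θ=338.9° here. β=17.5, B=38.6. 20·(0.4534 − sin(2π·0.4534)/(2π)) = 8.1480 → s = 40.1480
radial distance = base radius + s = 17 + 40.1480 = 57.1480

57.1480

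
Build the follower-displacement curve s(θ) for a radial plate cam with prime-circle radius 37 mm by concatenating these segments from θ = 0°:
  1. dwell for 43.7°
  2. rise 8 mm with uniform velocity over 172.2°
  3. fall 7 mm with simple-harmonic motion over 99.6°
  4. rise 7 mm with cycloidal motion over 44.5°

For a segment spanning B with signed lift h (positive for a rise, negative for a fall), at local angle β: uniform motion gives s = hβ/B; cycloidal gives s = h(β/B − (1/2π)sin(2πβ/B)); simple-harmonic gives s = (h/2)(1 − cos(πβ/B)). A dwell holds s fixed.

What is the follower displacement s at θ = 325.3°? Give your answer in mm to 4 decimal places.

seg 1 [0°–43.7°] dwell: s stays 0.0000
seg 2 [43.7°–215.9°] uniform, h=8: full span → s += 8 → s = 8.0000
seg 3 [215.9°–315.5°] simple-harmonic, h=-7: full span → s += -7 → s = 1.0000
seg 4 [315.5°–360°] cycloidal, h=7: θ=325.3° here. β=9.8, B=44.5. 7·(0.2202 − sin(2π·0.2202)/(2π)) = 0.4469 → s = 1.4469

1.4469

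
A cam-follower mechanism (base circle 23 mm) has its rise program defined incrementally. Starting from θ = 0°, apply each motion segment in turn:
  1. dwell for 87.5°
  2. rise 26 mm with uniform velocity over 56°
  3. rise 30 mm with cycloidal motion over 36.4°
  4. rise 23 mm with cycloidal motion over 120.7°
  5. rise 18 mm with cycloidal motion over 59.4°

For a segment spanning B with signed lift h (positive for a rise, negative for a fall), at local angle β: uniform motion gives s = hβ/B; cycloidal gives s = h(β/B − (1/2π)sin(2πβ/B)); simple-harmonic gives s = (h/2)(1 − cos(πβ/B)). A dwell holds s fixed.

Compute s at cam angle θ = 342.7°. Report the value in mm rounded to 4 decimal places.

seg 1 [0°–87.5°] dwell: s stays 0.0000
seg 2 [87.5°–143.5°] uniform, h=26: full span → s += 26 → s = 26.0000
seg 3 [143.5°–179.9°] cycloidal, h=30: full span → s += 30 → s = 56.0000
seg 4 [179.9°–300.6°] cycloidal, h=23: full span → s += 23 → s = 79.0000
seg 5 [300.6°–360°] cycloidal, h=18: θ=342.7° here. β=42.1, B=59.4. 18·(0.7088 − sin(2π·0.7088)/(2π)) = 15.5267 → s = 94.5267

94.5267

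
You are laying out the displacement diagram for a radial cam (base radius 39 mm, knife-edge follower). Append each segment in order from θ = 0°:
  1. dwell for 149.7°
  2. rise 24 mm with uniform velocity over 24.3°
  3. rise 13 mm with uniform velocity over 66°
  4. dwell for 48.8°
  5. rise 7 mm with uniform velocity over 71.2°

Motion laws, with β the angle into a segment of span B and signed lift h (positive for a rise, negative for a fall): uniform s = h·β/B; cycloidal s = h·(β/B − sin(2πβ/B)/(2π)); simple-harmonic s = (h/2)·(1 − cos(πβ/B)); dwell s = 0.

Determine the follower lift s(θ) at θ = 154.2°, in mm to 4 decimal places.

seg 1 [0°–149.7°] dwell: s stays 0.0000
seg 2 [149.7°–174°] uniform, h=24: θ=154.2° here. β=4.5, B=24.3. 24·4.5/24.3 = 4.4444 → s = 4.4444

4.4444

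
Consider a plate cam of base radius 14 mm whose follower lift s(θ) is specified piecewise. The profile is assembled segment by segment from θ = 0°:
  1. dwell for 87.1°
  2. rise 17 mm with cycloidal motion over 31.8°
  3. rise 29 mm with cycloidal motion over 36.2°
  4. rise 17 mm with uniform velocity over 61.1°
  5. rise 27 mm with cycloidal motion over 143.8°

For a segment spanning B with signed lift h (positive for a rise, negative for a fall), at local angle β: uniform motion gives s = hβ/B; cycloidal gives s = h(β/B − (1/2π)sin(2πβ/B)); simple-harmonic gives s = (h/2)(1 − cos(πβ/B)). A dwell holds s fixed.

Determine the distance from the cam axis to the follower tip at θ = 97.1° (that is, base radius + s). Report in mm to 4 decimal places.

seg 1 [0°–87.1°] dwell: s stays 0.0000
seg 2 [87.1°–118.9°] cycloidal, h=17: θ=97.1° here. β=10, B=31.8. 17·(0.3145 − sin(2π·0.3145)/(2π)) = 2.8592 → s = 2.8592
radial distance = base radius + s = 14 + 2.8592 = 16.8592

16.8592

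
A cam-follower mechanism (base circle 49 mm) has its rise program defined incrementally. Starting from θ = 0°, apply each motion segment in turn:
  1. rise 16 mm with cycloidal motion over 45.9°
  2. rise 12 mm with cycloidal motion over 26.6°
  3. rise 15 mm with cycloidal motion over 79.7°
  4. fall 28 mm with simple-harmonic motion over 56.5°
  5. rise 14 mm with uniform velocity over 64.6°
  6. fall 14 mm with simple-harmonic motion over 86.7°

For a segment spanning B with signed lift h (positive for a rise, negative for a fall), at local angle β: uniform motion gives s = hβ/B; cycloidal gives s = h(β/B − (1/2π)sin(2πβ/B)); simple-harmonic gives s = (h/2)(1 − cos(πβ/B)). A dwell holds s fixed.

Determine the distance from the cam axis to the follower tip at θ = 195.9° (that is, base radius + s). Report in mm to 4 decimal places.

seg 1 [0°–45.9°] cycloidal, h=16: full span → s += 16 → s = 16.0000
seg 2 [45.9°–72.5°] cycloidal, h=12: full span → s += 12 → s = 28.0000
seg 3 [72.5°–152.2°] cycloidal, h=15: full span → s += 15 → s = 43.0000
seg 4 [152.2°–208.7°] simple-harmonic, h=-28: θ=195.9° here. β=43.7, B=56.5. -28/2·(1 − cos(π·0.7735)) = -24.6013 → s = 18.3987
radial distance = base radius + s = 49 + 18.3987 = 67.3987

67.3987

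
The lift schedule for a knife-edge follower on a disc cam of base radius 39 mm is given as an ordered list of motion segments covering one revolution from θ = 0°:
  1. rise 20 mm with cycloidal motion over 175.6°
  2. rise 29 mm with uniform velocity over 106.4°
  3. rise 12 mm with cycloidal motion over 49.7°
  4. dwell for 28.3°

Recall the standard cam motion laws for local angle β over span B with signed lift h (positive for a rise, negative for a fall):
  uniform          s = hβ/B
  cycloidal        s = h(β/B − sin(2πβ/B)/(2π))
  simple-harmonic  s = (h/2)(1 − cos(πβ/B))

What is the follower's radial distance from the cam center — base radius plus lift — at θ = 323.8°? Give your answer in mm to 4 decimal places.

seg 1 [0°–175.6°] cycloidal, h=20: full span → s += 20 → s = 20.0000
seg 2 [175.6°–282°] uniform, h=29: full span → s += 29 → s = 49.0000
seg 3 [282°–331.7°] cycloidal, h=12: θ=323.8° here. β=41.8, B=49.7. 12·(0.8410 − sin(2π·0.8410)/(2π)) = 11.6983 → s = 60.6983
radial distance = base radius + s = 39 + 60.6983 = 99.6983

99.6983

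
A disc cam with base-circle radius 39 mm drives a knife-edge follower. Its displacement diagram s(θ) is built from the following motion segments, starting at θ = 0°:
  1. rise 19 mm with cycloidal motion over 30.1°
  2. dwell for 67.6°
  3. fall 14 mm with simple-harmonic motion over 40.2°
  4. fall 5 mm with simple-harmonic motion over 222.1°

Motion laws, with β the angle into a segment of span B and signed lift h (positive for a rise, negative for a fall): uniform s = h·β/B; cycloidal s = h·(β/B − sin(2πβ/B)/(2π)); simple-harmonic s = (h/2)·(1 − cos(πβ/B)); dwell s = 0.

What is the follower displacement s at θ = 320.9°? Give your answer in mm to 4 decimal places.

seg 1 [0°–30.1°] cycloidal, h=19: full span → s += 19 → s = 19.0000
seg 2 [30.1°–97.7°] dwell: s stays 19.0000
seg 3 [97.7°–137.9°] simple-harmonic, h=-14: full span → s += -14 → s = 5.0000
seg 4 [137.9°–360°] simple-harmonic, h=-5: θ=320.9° here. β=183, B=222.1. -5/2·(1 − cos(π·0.8240)) = -4.6273 → s = 0.3727

0.3727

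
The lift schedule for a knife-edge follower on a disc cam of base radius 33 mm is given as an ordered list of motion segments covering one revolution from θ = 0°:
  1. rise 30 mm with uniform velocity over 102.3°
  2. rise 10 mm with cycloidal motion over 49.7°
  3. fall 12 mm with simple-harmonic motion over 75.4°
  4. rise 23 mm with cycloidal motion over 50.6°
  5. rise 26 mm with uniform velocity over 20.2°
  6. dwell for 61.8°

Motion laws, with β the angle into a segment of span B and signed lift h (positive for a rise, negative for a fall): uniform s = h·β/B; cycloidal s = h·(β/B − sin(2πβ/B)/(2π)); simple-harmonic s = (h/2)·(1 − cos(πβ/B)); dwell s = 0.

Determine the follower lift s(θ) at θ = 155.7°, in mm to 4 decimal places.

seg 1 [0°–102.3°] uniform, h=30: full span → s += 30 → s = 30.0000
seg 2 [102.3°–152°] cycloidal, h=10: full span → s += 10 → s = 40.0000
seg 3 [152°–227.4°] simple-harmonic, h=-12: θ=155.7° here. β=3.7, B=75.4. -12/2·(1 − cos(π·0.0491)) = -0.0712 → s = 39.9288

39.9288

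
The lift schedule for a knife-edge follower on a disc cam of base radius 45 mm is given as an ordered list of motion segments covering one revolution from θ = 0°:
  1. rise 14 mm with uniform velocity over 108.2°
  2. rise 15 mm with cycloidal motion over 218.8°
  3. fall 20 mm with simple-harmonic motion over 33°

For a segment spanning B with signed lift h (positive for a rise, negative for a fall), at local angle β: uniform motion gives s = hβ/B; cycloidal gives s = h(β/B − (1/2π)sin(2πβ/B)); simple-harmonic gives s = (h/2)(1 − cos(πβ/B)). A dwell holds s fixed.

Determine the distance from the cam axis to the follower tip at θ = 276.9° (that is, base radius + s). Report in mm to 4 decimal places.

seg 1 [0°–108.2°] uniform, h=14: full span → s += 14 → s = 14.0000
seg 2 [108.2°–327°] cycloidal, h=15: θ=276.9° here. β=168.7, B=218.8. 15·(0.7710 − sin(2π·0.7710)/(2π)) = 13.9319 → s = 27.9319
radial distance = base radius + s = 45 + 27.9319 = 72.9319

72.9319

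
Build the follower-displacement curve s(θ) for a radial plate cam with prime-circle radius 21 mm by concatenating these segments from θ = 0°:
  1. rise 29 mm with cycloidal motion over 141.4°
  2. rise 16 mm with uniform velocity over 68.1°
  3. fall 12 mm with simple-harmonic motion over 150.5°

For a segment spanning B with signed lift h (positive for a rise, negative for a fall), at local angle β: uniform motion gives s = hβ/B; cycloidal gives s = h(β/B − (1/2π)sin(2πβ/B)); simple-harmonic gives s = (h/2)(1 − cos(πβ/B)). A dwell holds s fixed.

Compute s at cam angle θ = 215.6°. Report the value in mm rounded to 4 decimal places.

seg 1 [0°–141.4°] cycloidal, h=29: full span → s += 29 → s = 29.0000
seg 2 [141.4°–209.5°] uniform, h=16: full span → s += 16 → s = 45.0000
seg 3 [209.5°–360°] simple-harmonic, h=-12: θ=215.6° here. β=6.1, B=150.5. -12/2·(1 − cos(π·0.0405)) = -0.0486 → s = 44.9514

44.9514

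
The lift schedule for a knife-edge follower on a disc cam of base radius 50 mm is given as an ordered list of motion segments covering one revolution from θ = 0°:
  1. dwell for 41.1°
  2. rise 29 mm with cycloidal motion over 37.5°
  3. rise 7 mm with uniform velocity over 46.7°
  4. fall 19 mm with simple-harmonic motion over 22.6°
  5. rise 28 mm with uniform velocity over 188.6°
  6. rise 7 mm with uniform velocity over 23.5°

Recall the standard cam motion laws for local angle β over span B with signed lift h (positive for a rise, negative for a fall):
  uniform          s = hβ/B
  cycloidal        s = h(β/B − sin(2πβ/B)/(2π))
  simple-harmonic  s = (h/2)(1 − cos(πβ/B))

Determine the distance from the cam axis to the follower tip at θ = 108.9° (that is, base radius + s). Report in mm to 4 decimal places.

seg 1 [0°–41.1°] dwell: s stays 0.0000
seg 2 [41.1°–78.6°] cycloidal, h=29: full span → s += 29 → s = 29.0000
seg 3 [78.6°–125.3°] uniform, h=7: θ=108.9° here. β=30.3, B=46.7. 7·30.3/46.7 = 4.5418 → s = 33.5418
radial distance = base radius + s = 50 + 33.5418 = 83.5418

83.5418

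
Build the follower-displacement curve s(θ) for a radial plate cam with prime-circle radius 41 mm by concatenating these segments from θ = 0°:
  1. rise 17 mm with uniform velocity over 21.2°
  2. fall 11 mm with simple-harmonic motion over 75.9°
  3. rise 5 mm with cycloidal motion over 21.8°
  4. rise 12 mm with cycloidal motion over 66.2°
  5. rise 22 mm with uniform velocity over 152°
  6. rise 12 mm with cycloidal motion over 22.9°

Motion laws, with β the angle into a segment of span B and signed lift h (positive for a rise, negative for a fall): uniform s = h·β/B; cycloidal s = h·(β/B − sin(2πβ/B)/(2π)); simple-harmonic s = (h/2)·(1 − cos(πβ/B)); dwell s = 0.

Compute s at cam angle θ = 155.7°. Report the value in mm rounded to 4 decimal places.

seg 1 [0°–21.2°] uniform, h=17: full span → s += 17 → s = 17.0000
seg 2 [21.2°–97.1°] simple-harmonic, h=-11: full span → s += -11 → s = 6.0000
seg 3 [97.1°–118.9°] cycloidal, h=5: full span → s += 5 → s = 11.0000
seg 4 [118.9°–185.1°] cycloidal, h=12: θ=155.7° here. β=36.8, B=66.2. 12·(0.5559 − sin(2π·0.5559)/(2π)) = 7.3277 → s = 18.3277

18.3277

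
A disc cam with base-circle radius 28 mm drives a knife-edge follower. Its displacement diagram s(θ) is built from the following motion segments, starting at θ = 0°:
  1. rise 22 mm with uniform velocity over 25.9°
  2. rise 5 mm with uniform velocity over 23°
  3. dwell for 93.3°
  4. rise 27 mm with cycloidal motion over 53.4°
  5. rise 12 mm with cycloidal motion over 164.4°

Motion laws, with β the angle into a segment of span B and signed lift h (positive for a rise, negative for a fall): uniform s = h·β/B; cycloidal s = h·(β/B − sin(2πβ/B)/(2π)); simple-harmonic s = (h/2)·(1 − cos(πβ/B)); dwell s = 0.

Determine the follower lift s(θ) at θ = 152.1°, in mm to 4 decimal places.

seg 1 [0°–25.9°] uniform, h=22: full span → s += 22 → s = 22.0000
seg 2 [25.9°–48.9°] uniform, h=5: full span → s += 5 → s = 27.0000
seg 3 [48.9°–142.2°] dwell: s stays 27.0000
seg 4 [142.2°–195.6°] cycloidal, h=27: θ=152.1° here. β=9.9, B=53.4. 27·(0.1854 − sin(2π·0.1854)/(2π)) = 1.0577 → s = 28.0577

28.0577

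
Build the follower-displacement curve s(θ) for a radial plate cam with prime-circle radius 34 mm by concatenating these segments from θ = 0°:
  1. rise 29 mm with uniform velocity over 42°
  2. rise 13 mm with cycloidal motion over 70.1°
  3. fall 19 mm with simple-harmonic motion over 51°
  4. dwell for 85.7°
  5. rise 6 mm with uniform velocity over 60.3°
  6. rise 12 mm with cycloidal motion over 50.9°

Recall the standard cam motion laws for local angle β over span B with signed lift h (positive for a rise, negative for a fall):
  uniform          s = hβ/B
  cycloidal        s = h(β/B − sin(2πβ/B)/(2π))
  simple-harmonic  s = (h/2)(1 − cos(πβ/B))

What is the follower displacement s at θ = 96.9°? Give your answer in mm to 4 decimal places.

seg 1 [0°–42°] uniform, h=29: full span → s += 29 → s = 29.0000
seg 2 [42°–112.1°] cycloidal, h=13: θ=96.9° here. β=54.9, B=70.1. 13·(0.7832 − sin(2π·0.7832)/(2π)) = 12.2054 → s = 41.2054

41.2054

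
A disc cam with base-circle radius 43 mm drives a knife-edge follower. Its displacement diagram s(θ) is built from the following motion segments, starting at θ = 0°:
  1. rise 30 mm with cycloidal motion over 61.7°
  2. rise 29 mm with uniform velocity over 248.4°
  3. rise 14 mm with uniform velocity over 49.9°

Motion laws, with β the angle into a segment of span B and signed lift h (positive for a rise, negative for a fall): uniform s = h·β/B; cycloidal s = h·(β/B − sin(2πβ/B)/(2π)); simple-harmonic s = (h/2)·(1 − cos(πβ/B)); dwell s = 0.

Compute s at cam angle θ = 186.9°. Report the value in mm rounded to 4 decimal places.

seg 1 [0°–61.7°] cycloidal, h=30: full span → s += 30 → s = 30.0000
seg 2 [61.7°–310.1°] uniform, h=29: θ=186.9° here. β=125.2, B=248.4. 29·125.2/248.4 = 14.6167 → s = 44.6167

44.6167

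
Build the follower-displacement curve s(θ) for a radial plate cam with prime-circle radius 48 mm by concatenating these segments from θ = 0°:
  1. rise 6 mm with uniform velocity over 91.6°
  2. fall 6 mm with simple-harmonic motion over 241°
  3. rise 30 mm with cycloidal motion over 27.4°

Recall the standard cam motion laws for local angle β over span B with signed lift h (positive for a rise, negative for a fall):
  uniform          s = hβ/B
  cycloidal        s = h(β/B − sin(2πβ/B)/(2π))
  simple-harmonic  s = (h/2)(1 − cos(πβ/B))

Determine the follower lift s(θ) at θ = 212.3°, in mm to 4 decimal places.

seg 1 [0°–91.6°] uniform, h=6: full span → s += 6 → s = 6.0000
seg 2 [91.6°–332.6°] simple-harmonic, h=-6: θ=212.3° here. β=120.7, B=241. -6/2·(1 − cos(π·0.5008)) = -3.0078 → s = 2.9922

2.9922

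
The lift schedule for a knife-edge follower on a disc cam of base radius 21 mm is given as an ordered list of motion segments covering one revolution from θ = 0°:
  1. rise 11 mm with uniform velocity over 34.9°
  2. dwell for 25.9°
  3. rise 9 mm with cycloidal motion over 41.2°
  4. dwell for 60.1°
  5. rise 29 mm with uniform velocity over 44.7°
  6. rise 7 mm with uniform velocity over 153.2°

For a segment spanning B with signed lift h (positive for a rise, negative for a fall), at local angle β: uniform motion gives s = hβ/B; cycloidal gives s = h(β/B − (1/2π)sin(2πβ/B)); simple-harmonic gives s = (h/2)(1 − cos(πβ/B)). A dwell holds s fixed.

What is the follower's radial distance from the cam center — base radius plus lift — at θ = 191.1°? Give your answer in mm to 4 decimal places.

seg 1 [0°–34.9°] uniform, h=11: full span → s += 11 → s = 11.0000
seg 2 [34.9°–60.8°] dwell: s stays 11.0000
seg 3 [60.8°–102°] cycloidal, h=9: full span → s += 9 → s = 20.0000
seg 4 [102°–162.1°] dwell: s stays 20.0000
seg 5 [162.1°–206.8°] uniform, h=29: θ=191.1° here. β=29, B=44.7. 29·29/44.7 = 18.8143 → s = 38.8143
radial distance = base radius + s = 21 + 38.8143 = 59.8143

59.8143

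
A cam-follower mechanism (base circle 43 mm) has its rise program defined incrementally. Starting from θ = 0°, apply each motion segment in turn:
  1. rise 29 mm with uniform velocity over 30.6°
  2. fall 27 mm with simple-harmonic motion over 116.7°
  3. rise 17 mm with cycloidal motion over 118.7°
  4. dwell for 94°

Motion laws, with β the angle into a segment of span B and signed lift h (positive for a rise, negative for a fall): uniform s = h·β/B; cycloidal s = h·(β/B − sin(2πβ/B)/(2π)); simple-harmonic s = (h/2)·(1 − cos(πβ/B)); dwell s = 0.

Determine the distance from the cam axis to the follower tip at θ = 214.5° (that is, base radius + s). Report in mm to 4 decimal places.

seg 1 [0°–30.6°] uniform, h=29: full span → s += 29 → s = 29.0000
seg 2 [30.6°–147.3°] simple-harmonic, h=-27: full span → s += -27 → s = 2.0000
seg 3 [147.3°–266°] cycloidal, h=17: θ=214.5° here. β=67.2, B=118.7. 17·(0.5661 − sin(2π·0.5661)/(2π)) = 10.7165 → s = 12.7165
radial distance = base radius + s = 43 + 12.7165 = 55.7165

55.7165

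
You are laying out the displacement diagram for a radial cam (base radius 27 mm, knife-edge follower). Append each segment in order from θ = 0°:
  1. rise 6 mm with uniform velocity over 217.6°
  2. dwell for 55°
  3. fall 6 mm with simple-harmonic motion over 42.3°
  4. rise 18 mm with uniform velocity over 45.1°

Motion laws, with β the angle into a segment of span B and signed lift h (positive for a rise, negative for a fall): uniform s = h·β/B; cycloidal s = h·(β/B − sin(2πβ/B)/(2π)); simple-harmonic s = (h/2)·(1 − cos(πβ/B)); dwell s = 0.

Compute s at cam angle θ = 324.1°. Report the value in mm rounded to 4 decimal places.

seg 1 [0°–217.6°] uniform, h=6: full span → s += 6 → s = 6.0000
seg 2 [217.6°–272.6°] dwell: s stays 6.0000
seg 3 [272.6°–314.9°] simple-harmonic, h=-6: full span → s += -6 → s = 0.0000
seg 4 [314.9°–360°] uniform, h=18: θ=324.1° here. β=9.2, B=45.1. 18·9.2/45.1 = 3.6718 → s = 3.6718

3.6718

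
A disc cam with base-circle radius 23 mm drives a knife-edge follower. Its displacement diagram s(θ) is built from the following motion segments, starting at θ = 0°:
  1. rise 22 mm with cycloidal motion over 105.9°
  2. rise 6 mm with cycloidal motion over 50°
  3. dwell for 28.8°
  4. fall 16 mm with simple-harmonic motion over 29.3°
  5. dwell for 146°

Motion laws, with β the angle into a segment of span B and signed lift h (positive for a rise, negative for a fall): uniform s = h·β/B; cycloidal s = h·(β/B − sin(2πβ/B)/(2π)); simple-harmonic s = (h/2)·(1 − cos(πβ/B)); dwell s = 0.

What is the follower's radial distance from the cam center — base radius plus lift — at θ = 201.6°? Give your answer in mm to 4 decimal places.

seg 1 [0°–105.9°] cycloidal, h=22: full span → s += 22 → s = 22.0000
seg 2 [105.9°–155.9°] cycloidal, h=6: full span → s += 6 → s = 28.0000
seg 3 [155.9°–184.7°] dwell: s stays 28.0000
seg 4 [184.7°–214°] simple-harmonic, h=-16: θ=201.6° here. β=16.9, B=29.3. -16/2·(1 − cos(π·0.5768)) = -9.9113 → s = 18.0887
radial distance = base radius + s = 23 + 18.0887 = 41.0887

41.0887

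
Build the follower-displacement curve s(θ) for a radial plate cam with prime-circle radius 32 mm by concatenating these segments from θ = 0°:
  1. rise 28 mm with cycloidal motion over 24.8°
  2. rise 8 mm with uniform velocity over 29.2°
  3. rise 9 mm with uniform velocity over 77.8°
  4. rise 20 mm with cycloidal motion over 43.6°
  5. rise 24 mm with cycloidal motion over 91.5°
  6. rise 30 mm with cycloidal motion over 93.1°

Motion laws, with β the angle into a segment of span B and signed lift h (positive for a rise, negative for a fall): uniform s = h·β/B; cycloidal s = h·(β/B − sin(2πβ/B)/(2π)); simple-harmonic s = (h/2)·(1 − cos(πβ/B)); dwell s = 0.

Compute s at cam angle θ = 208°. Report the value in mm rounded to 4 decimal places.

seg 1 [0°–24.8°] cycloidal, h=28: full span → s += 28 → s = 28.0000
seg 2 [24.8°–54°] uniform, h=8: full span → s += 8 → s = 36.0000
seg 3 [54°–131.8°] uniform, h=9: full span → s += 9 → s = 45.0000
seg 4 [131.8°–175.4°] cycloidal, h=20: full span → s += 20 → s = 65.0000
seg 5 [175.4°–266.9°] cycloidal, h=24: θ=208° here. β=32.6, B=91.5. 24·(0.3563 − sin(2π·0.3563)/(2π)) = 5.5516 → s = 70.5516

70.5516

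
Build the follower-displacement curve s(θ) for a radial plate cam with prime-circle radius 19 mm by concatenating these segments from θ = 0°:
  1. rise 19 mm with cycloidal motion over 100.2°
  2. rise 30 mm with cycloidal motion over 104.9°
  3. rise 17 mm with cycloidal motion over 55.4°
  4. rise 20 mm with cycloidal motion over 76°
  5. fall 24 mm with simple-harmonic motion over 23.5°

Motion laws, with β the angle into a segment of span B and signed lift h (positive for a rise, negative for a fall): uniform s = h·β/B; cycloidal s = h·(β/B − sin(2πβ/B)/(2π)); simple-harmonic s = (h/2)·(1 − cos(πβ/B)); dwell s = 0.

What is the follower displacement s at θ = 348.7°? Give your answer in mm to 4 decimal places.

seg 1 [0°–100.2°] cycloidal, h=19: full span → s += 19 → s = 19.0000
seg 2 [100.2°–205.1°] cycloidal, h=30: full span → s += 30 → s = 49.0000
seg 3 [205.1°–260.5°] cycloidal, h=17: full span → s += 17 → s = 66.0000
seg 4 [260.5°–336.5°] cycloidal, h=20: full span → s += 20 → s = 86.0000
seg 5 [336.5°–360°] simple-harmonic, h=-24: θ=348.7° here. β=12.2, B=23.5. -24/2·(1 − cos(π·0.5191)) = -12.7215 → s = 73.2785

73.2785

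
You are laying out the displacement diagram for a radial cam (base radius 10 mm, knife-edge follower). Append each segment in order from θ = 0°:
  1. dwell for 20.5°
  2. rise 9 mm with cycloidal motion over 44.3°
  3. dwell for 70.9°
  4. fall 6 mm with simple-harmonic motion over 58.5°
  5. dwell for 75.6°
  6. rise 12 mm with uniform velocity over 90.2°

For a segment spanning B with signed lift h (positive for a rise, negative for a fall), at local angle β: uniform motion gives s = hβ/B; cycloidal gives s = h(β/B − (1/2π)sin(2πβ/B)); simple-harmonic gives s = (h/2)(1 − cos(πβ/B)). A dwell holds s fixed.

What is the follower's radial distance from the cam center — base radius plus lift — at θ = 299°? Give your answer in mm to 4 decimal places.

seg 1 [0°–20.5°] dwell: s stays 0.0000
seg 2 [20.5°–64.8°] cycloidal, h=9: full span → s += 9 → s = 9.0000
seg 3 [64.8°–135.7°] dwell: s stays 9.0000
seg 4 [135.7°–194.2°] simple-harmonic, h=-6: full span → s += -6 → s = 3.0000
seg 5 [194.2°–269.8°] dwell: s stays 3.0000
seg 6 [269.8°–360°] uniform, h=12: θ=299° here. β=29.2, B=90.2. 12·29.2/90.2 = 3.8847 → s = 6.8847
radial distance = base radius + s = 10 + 6.8847 = 16.8847

16.8847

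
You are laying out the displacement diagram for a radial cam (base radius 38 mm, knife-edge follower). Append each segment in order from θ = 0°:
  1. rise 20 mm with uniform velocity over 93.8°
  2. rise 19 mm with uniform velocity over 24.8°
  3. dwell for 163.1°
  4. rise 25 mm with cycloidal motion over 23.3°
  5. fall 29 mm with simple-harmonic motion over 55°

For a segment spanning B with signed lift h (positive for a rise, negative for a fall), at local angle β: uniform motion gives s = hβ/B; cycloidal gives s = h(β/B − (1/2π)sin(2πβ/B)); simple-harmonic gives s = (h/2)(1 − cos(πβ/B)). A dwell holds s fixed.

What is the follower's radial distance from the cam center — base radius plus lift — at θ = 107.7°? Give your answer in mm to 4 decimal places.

seg 1 [0°–93.8°] uniform, h=20: full span → s += 20 → s = 20.0000
seg 2 [93.8°–118.6°] uniform, h=19: θ=107.7° here. β=13.9, B=24.8. 19·13.9/24.8 = 10.6492 → s = 30.6492
radial distance = base radius + s = 38 + 30.6492 = 68.6492

68.6492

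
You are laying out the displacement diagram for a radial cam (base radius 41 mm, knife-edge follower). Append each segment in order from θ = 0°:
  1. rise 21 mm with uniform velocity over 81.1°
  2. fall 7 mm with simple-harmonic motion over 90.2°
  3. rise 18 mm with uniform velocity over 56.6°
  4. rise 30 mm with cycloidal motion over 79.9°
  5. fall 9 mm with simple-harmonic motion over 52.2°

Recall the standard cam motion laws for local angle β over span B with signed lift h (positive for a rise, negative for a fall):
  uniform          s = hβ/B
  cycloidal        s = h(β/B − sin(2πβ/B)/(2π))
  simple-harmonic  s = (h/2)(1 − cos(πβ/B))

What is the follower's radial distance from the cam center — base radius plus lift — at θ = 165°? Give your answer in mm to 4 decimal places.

seg 1 [0°–81.1°] uniform, h=21: full span → s += 21 → s = 21.0000
seg 2 [81.1°–171.3°] simple-harmonic, h=-7: θ=165° here. β=83.9, B=90.2. -7/2·(1 − cos(π·0.9302)) = -6.9161 → s = 14.0839
radial distance = base radius + s = 41 + 14.0839 = 55.0839

55.0839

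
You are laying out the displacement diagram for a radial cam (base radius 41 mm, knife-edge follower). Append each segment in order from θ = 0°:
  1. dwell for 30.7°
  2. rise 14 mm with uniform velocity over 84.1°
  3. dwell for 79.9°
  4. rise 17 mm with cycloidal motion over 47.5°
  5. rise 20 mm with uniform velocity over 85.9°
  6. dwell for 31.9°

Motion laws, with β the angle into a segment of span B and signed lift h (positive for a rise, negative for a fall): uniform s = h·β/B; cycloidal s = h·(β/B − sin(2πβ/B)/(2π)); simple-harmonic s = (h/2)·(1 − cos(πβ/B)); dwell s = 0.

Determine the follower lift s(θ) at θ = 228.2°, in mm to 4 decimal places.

seg 1 [0°–30.7°] dwell: s stays 0.0000
seg 2 [30.7°–114.8°] uniform, h=14: full span → s += 14 → s = 14.0000
seg 3 [114.8°–194.7°] dwell: s stays 14.0000
seg 4 [194.7°–242.2°] cycloidal, h=17: θ=228.2° here. β=33.5, B=47.5. 17·(0.7053 − sin(2π·0.7053)/(2π)) = 14.5889 → s = 28.5889

28.5889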